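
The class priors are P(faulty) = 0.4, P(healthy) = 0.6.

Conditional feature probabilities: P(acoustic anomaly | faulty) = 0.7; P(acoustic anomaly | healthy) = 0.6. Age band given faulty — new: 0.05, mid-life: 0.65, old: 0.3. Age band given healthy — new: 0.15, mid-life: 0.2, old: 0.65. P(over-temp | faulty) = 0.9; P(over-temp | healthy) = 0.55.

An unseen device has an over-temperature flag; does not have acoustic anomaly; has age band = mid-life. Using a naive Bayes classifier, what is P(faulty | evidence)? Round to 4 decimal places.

faulty: 0.4 × (1−0.7) × 0.65 × 0.9 = 0.0702
healthy: 0.6 × (1−0.6) × 0.2 × 0.55 = 0.0264
P(faulty | x) = 0.0702 / 0.0966 ≈ 0.7267

0.7267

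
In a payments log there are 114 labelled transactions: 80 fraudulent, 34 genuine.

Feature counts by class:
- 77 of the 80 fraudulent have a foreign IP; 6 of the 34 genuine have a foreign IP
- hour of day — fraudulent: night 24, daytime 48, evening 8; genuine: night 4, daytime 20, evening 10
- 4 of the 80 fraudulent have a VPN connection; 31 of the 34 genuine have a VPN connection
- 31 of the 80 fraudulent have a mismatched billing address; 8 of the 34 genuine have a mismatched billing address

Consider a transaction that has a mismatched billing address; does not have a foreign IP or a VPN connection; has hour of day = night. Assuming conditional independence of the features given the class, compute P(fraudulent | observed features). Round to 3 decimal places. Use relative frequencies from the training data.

0.829

fraudulent: (80/114) × (3/80) × (24/80) × (76/80) × (31/80) = 0.00290625
genuine: (34/114) × (28/34) × (4/34) × (3/34) × (8/34) ≈ 0.000599912
P(fraudulent | x) = 0.00290625 / 0.003506162 ≈ 0.829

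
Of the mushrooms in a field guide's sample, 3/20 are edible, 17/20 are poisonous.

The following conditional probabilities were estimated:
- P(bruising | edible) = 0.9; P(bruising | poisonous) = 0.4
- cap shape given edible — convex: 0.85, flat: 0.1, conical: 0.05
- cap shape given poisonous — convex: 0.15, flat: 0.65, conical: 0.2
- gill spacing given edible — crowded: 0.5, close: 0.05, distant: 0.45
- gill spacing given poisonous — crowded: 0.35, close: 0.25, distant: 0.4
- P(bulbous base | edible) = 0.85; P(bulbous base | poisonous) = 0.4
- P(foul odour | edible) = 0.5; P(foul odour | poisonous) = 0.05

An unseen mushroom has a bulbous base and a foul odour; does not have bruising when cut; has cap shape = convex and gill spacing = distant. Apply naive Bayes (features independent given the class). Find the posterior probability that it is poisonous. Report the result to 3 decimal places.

edible: 0.15 × (1−0.9) × 0.85 × 0.45 × 0.85 × 0.5 = 0.0024384375
poisonous: 0.85 × (1−0.4) × 0.15 × 0.4 × 0.4 × 0.05 = 0.000612
P(poisonous | x) = 0.000612 / 0.0030504375 ≈ 0.201

0.201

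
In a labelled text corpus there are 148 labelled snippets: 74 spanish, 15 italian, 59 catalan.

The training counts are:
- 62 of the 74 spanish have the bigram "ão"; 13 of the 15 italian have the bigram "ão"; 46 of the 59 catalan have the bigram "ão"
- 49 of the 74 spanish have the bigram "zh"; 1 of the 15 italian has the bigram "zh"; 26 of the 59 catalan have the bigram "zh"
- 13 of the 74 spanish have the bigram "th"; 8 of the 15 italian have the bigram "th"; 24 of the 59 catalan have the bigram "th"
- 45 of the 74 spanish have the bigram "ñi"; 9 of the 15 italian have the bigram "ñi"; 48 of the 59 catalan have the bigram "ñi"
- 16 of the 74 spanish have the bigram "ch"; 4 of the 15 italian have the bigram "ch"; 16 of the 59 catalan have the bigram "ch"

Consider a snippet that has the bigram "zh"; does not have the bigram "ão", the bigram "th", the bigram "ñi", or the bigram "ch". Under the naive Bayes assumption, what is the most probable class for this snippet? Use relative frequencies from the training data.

spanish

spanish: (74/148) × (12/74) × (49/74) × (61/74) × (29/74) × (58/74) ≈ 0.0135939
italian: (15/148) × (2/15) × (1/15) × (7/15) × (6/15) × (11/15) ≈ 0.000123323
catalan: (59/148) × (13/59) × (26/59) × (35/59) × (11/59) × (43/59) ≈ 0.00312015
Highest score → spanish.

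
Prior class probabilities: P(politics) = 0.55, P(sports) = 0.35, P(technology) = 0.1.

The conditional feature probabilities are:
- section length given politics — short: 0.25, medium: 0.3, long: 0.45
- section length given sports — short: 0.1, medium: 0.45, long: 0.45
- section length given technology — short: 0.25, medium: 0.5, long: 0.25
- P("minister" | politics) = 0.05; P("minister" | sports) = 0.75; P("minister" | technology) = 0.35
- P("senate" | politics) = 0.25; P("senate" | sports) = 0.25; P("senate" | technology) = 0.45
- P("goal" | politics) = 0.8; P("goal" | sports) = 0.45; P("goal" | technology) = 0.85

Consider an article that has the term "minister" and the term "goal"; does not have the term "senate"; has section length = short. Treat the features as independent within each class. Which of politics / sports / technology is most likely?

politics: 0.55 × 0.25 × 0.05 × (1−0.25) × 0.8 = 0.004125
sports: 0.35 × 0.1 × 0.75 × (1−0.25) × 0.45 = 0.008859375
technology: 0.1 × 0.25 × 0.35 × (1−0.45) × 0.85 = 0.004090625
Highest score → sports.

sports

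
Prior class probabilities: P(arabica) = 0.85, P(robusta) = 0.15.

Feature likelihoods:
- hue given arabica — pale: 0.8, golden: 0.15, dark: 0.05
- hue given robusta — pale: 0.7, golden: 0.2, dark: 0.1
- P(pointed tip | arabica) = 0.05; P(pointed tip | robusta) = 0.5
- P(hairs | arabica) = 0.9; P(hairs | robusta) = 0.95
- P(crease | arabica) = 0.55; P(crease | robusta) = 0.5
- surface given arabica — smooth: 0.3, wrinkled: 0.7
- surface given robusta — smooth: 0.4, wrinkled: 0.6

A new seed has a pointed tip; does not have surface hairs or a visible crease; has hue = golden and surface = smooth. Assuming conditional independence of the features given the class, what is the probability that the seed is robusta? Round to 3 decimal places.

0.635

arabica: 0.85 × 0.15 × 0.05 × (1−0.9) × (1−0.55) × 0.3 = 0.0000860625
robusta: 0.15 × 0.2 × 0.5 × (1−0.95) × (1−0.5) × 0.4 = 0.00015
P(robusta | x) = 0.00015 / 0.0002360625 ≈ 0.635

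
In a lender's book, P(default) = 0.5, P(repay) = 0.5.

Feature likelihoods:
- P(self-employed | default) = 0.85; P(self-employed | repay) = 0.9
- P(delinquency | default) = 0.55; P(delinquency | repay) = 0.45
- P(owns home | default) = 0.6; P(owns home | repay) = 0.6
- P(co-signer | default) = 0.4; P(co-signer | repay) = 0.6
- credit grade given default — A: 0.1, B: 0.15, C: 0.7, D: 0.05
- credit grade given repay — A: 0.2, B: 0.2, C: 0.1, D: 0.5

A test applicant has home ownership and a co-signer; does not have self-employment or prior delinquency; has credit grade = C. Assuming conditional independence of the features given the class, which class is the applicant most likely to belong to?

default

default: 0.5 × (1−0.85) × (1−0.55) × 0.6 × 0.4 × 0.7 = 0.00567
repay: 0.5 × (1−0.9) × (1−0.45) × 0.6 × 0.6 × 0.1 = 0.00099
Highest score → default.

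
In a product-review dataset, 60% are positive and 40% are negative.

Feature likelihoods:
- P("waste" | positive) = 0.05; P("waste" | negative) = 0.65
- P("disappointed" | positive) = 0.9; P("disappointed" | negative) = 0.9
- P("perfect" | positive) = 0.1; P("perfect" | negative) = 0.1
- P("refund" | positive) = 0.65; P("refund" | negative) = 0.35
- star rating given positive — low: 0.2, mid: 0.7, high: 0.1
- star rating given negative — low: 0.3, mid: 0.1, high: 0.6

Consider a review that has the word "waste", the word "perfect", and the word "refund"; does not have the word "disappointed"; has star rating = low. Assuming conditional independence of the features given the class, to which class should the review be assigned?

negative

positive: 0.6 × 0.05 × (1−0.9) × 0.1 × 0.65 × 0.2 = 0.000039
negative: 0.4 × 0.65 × (1−0.9) × 0.1 × 0.35 × 0.3 = 0.000273
Highest score → negative.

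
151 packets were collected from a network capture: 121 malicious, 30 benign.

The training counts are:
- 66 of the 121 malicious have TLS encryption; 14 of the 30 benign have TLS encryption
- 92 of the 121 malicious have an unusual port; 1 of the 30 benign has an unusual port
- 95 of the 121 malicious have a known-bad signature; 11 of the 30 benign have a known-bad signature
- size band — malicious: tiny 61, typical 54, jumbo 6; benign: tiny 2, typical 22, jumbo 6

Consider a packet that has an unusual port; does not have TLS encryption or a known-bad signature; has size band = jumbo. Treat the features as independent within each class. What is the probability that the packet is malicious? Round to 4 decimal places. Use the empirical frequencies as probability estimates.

0.8683

malicious: (121/151) × (55/121) × (92/121) × (26/121) × (6/121) ≈ 0.00295082
benign: (30/151) × (16/30) × (1/30) × (19/30) × (6/30) ≈ 0.000447388
P(malicious | x) = 0.00295082 / 0.003398208 ≈ 0.8683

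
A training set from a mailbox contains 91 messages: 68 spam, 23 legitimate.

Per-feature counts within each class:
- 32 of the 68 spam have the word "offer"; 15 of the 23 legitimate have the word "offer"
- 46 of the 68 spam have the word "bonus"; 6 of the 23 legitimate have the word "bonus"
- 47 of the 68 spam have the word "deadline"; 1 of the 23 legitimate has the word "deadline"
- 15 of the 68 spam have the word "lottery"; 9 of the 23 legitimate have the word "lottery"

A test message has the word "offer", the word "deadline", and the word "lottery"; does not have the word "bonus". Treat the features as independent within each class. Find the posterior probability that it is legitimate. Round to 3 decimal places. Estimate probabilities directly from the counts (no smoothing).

0.107

spam: (68/91) × (32/68) × (22/68) × (47/68) × (15/68) ≈ 0.0173458
legitimate: (23/91) × (15/23) × (17/23) × (1/23) × (9/23) ≈ 0.0020728
P(legitimate | x) = 0.0020728 / 0.0194186 ≈ 0.107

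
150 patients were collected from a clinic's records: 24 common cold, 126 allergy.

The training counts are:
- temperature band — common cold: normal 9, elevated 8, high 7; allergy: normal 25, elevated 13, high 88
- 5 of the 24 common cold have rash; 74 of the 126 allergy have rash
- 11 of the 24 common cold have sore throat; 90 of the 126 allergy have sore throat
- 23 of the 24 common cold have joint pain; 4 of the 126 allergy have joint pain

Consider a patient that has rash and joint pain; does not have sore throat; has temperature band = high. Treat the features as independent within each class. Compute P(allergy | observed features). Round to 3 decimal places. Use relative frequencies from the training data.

common cold: (24/150) × (7/24) × (5/24) × (13/24) × (23/24) ≈ 0.00504678
allergy: (126/150) × (88/126) × (74/126) × (36/126) × (4/126) ≈ 0.00312517
P(allergy | x) = 0.00312517 / 0.00817195 ≈ 0.382

0.382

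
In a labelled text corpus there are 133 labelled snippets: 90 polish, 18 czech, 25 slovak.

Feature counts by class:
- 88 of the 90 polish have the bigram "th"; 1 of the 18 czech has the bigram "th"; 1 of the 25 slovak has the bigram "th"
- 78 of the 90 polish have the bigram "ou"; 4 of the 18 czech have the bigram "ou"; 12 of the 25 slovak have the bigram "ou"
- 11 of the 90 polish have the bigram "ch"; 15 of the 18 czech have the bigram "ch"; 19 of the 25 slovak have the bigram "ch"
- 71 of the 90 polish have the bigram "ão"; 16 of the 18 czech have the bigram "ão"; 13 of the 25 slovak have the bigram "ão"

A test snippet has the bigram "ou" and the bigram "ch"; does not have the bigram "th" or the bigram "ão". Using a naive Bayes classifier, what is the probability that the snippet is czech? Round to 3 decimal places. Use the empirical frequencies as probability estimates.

0.076

polish: (90/133) × (2/90) × (78/90) × (11/90) × (19/90) ≈ 0.000336273
czech: (18/133) × (17/18) × (4/18) × (15/18) × (2/18) ≈ 0.00263003
slovak: (25/133) × (24/25) × (12/25) × (19/25) × (12/25) ≈ 0.0315977
P(czech | x) = 0.00263003 / 0.034564003 ≈ 0.076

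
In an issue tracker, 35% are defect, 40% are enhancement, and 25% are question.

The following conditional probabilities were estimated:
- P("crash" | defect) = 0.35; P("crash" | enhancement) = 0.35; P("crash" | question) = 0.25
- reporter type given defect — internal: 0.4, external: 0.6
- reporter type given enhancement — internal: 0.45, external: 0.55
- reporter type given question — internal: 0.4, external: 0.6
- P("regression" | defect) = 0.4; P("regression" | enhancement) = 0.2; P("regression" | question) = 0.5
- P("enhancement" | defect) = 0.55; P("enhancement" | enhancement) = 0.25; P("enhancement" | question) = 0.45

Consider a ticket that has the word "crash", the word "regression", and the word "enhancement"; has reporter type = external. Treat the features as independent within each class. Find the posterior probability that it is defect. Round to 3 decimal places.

defect: 0.35 × 0.35 × 0.6 × 0.4 × 0.55 = 0.01617
enhancement: 0.4 × 0.35 × 0.55 × 0.2 × 0.25 = 0.00385
question: 0.25 × 0.25 × 0.6 × 0.5 × 0.45 = 0.0084375
P(defect | x) = 0.01617 / 0.0284575 ≈ 0.568

0.568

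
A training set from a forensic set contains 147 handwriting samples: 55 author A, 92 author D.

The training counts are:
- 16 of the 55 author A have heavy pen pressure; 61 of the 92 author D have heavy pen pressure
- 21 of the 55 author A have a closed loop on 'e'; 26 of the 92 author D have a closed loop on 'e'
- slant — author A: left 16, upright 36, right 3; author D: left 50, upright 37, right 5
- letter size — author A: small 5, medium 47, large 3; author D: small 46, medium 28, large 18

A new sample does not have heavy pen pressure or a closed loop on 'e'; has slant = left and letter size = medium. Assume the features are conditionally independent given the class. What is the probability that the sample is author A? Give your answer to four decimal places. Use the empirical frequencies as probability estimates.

author A: (55/147) × (39/55) × (34/55) × (16/55) × (47/55) ≈ 0.0407714
author D: (92/147) × (31/92) × (66/92) × (50/92) × (28/92) ≈ 0.0250238
P(author A | x) = 0.0407714 / 0.0657952 ≈ 0.6197

0.6197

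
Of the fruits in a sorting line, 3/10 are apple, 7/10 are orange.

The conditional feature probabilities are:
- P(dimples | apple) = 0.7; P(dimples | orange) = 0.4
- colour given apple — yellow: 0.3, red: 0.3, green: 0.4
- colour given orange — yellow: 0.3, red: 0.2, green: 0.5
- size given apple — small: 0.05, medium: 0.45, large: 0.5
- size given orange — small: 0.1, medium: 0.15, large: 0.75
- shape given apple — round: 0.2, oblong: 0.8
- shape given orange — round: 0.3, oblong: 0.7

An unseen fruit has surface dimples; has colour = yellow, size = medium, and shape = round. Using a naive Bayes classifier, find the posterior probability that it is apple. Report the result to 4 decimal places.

0.6000

apple: 0.3 × 0.7 × 0.3 × 0.45 × 0.2 = 0.00567
orange: 0.7 × 0.4 × 0.3 × 0.15 × 0.3 = 0.00378
P(apple | x) = 0.00567 / 0.00945 ≈ 0.6000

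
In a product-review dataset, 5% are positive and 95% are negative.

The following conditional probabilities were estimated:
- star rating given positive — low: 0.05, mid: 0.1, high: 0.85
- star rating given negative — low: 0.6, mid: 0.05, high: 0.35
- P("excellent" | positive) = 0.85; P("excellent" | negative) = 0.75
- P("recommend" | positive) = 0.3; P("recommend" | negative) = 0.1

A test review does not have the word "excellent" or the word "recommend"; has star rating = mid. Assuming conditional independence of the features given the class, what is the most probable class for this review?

positive: 0.05 × 0.1 × (1−0.85) × (1−0.3) = 0.000525
negative: 0.95 × 0.05 × (1−0.75) × (1−0.1) = 0.0106875
Highest score → negative.

negative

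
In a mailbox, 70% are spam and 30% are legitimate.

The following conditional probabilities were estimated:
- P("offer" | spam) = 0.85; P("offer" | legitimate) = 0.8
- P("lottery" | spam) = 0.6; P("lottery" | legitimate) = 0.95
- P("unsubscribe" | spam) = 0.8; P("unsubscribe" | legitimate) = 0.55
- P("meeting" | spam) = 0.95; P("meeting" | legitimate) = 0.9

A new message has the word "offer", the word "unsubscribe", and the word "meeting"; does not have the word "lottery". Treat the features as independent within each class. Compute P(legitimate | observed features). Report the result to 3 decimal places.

0.032

spam: 0.7 × 0.85 × (1−0.6) × 0.8 × 0.95 = 0.18088
legitimate: 0.3 × 0.8 × (1−0.95) × 0.55 × 0.9 = 0.00594
P(legitimate | x) = 0.00594 / 0.18682 ≈ 0.032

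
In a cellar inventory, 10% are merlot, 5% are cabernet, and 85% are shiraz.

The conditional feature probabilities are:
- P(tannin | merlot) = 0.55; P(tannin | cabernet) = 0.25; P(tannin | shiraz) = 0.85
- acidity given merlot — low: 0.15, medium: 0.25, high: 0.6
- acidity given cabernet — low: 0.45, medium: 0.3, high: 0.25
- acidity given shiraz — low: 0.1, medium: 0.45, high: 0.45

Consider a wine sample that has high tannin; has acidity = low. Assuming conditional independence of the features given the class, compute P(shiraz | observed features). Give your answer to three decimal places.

merlot: 0.1 × 0.55 × 0.15 = 0.00825
cabernet: 0.05 × 0.25 × 0.45 = 0.005625
shiraz: 0.85 × 0.85 × 0.1 = 0.07225
P(shiraz | x) = 0.07225 / 0.086125 ≈ 0.839

0.839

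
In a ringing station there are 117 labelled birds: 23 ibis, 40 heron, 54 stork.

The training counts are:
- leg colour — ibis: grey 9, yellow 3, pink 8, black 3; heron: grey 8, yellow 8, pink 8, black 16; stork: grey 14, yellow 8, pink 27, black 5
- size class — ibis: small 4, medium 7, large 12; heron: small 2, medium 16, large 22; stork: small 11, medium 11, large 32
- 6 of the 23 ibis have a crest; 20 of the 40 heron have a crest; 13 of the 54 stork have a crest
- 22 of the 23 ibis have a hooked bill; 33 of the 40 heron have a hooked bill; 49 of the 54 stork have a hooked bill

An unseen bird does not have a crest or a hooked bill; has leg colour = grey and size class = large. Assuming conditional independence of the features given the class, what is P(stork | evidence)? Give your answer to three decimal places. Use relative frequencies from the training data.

ibis: (23/117) × (9/23) × (12/23) × (17/23) × (1/23) ≈ 0.00128974
heron: (40/117) × (8/40) × (22/40) × (20/40) × (7/40) ≈ 0.0032906
stork: (54/117) × (14/54) × (32/54) × (41/54) × (5/54) ≈ 0.004985
P(stork | x) = 0.004985 / 0.00956534 ≈ 0.521

0.521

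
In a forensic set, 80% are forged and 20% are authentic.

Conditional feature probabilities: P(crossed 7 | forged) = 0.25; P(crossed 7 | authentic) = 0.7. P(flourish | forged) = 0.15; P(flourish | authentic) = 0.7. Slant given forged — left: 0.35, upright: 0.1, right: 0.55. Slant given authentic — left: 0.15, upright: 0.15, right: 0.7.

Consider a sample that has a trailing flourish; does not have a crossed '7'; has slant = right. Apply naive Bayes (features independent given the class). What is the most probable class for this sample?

forged: 0.8 × (1−0.25) × 0.15 × 0.55 = 0.0495
authentic: 0.2 × (1−0.7) × 0.7 × 0.7 = 0.0294
Highest score → forged.

forged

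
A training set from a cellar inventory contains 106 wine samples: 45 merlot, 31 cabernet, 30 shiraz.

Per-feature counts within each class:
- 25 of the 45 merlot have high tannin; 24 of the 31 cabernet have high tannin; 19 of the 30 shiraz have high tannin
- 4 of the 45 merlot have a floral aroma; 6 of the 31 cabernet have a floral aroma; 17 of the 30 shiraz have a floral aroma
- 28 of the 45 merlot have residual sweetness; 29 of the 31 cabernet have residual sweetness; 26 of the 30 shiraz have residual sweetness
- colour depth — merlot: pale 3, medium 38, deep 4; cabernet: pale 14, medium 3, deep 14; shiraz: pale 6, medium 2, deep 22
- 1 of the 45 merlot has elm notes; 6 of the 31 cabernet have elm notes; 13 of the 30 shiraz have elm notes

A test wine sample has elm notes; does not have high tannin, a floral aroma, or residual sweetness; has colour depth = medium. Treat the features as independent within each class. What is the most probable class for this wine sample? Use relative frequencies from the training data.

merlot

merlot: (45/106) × (20/45) × (41/45) × (17/45) × (38/45) × (1/45) ≈ 0.00121868
cabernet: (31/106) × (7/31) × (25/31) × (2/31) × (3/31) × (6/31) ≈ 0.0000643558
shiraz: (30/106) × (11/30) × (13/30) × (4/30) × (2/30) × (13/30) ≈ 0.000173212
Highest score → merlot.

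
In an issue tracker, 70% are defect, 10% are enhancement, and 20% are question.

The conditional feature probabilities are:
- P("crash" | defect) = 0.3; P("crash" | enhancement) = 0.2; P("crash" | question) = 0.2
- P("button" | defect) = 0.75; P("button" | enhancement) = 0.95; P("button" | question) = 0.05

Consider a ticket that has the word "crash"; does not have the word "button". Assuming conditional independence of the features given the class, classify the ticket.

defect

defect: 0.7 × 0.3 × (1−0.75) = 0.0525
enhancement: 0.1 × 0.2 × (1−0.95) = 0.001
question: 0.2 × 0.2 × (1−0.05) = 0.038
Highest score → defect.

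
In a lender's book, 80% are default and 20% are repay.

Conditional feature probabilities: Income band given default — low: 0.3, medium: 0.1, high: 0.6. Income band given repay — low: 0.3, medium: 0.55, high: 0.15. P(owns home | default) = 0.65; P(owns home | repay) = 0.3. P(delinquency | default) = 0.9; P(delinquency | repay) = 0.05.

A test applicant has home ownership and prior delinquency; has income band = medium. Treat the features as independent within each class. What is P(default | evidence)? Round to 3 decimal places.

default: 0.8 × 0.1 × 0.65 × 0.9 = 0.0468
repay: 0.2 × 0.55 × 0.3 × 0.05 = 0.00165
P(default | x) = 0.0468 / 0.04845 ≈ 0.966

0.966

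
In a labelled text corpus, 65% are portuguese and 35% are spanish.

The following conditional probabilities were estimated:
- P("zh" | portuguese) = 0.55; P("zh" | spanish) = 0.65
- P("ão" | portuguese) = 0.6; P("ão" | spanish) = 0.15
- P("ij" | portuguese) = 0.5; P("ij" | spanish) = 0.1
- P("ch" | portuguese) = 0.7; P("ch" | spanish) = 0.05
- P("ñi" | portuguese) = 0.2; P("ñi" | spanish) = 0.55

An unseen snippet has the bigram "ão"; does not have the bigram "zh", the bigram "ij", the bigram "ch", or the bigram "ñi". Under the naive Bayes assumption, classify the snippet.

portuguese: 0.65 × (1−0.55) × 0.6 × (1−0.5) × (1−0.7) × (1−0.2) = 0.02106
spanish: 0.35 × (1−0.65) × 0.15 × (1−0.1) × (1−0.05) × (1−0.55) = 0.00706978125
Highest score → portuguese.

portuguese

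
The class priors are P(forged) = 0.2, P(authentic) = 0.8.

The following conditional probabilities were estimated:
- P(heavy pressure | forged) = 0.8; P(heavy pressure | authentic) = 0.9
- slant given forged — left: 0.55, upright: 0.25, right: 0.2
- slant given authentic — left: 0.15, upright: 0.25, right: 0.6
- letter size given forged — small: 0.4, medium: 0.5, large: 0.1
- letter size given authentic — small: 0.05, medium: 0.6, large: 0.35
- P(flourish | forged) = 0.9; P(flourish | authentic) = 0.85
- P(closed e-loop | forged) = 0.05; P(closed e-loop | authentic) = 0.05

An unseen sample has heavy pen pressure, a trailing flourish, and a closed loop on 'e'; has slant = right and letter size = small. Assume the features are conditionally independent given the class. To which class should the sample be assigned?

authentic

forged: 0.2 × 0.8 × 0.2 × 0.4 × 0.9 × 0.05 = 0.000576
authentic: 0.8 × 0.9 × 0.6 × 0.05 × 0.85 × 0.05 = 0.000918
Highest score → authentic.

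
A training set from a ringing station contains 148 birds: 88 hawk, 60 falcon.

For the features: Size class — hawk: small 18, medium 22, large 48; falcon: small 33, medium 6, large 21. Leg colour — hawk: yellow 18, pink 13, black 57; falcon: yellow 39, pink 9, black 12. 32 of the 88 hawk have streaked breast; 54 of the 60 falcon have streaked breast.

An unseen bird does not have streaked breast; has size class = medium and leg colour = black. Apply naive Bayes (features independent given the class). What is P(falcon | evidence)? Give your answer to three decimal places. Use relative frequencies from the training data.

0.013

hawk: (88/148) × (22/88) × (57/88) × (56/88) ≈ 0.0612715
falcon: (60/148) × (6/60) × (12/60) × (6/60) ≈ 0.000810811
P(falcon | x) = 0.000810811 / 0.062082311 ≈ 0.013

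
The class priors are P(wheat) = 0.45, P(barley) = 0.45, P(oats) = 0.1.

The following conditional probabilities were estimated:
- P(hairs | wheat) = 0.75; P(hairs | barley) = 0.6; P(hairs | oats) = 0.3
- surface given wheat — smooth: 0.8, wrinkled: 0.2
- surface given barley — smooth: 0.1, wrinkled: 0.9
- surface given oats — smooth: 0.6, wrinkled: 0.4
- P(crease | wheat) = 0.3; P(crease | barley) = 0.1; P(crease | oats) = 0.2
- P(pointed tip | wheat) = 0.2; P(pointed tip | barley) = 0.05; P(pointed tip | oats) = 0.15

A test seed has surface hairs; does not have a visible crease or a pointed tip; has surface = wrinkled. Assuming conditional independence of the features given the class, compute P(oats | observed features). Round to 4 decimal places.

0.0322

wheat: 0.45 × 0.75 × 0.2 × (1−0.3) × (1−0.2) = 0.0378
barley: 0.45 × 0.6 × 0.9 × (1−0.1) × (1−0.05) = 0.207765
oats: 0.1 × 0.3 × 0.4 × (1−0.2) × (1−0.15) = 0.00816
P(oats | x) = 0.00816 / 0.253725 ≈ 0.0322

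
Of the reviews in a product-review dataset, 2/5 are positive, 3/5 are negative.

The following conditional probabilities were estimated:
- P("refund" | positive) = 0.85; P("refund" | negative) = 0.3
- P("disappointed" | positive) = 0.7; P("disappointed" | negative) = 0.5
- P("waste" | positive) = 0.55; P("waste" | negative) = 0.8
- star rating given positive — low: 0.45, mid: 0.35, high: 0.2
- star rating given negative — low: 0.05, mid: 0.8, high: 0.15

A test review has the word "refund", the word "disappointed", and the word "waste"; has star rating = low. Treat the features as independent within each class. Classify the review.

positive: 0.4 × 0.85 × 0.7 × 0.55 × 0.45 = 0.058905
negative: 0.6 × 0.3 × 0.5 × 0.8 × 0.05 = 0.0036
Highest score → positive.

positive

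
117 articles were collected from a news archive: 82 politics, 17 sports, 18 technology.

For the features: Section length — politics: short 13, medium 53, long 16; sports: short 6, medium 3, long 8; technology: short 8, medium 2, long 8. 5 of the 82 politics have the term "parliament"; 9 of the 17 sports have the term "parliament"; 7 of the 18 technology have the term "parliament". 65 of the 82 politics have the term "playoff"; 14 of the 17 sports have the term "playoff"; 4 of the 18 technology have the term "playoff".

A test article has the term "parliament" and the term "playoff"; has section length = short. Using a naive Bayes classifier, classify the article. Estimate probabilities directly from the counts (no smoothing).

sports

politics: (82/117) × (13/82) × (5/82) × (65/82) ≈ 0.00537048
sports: (17/117) × (6/17) × (9/17) × (14/17) ≈ 0.0223583
technology: (18/117) × (8/18) × (7/18) × (4/18) ≈ 0.00590904
Highest score → sports.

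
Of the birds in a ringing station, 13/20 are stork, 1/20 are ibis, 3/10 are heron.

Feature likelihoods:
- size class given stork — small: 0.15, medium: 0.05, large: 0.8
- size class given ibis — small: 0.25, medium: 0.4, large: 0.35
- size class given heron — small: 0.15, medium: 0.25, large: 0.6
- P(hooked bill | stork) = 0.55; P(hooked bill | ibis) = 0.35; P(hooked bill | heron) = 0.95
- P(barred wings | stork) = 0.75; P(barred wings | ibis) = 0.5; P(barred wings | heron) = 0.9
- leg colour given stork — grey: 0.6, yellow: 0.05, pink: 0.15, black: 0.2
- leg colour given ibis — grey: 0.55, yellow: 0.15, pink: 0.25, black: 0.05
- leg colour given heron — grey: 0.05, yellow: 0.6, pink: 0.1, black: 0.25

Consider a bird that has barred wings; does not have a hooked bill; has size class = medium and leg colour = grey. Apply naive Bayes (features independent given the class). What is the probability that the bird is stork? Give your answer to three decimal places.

stork: 0.65 × 0.05 × (1−0.55) × 0.75 × 0.6 = 0.00658125
ibis: 0.05 × 0.4 × (1−0.35) × 0.5 × 0.55 = 0.003575
heron: 0.3 × 0.25 × (1−0.95) × 0.9 × 0.05 = 0.00016875
P(stork | x) = 0.00658125 / 0.010325 ≈ 0.637

0.637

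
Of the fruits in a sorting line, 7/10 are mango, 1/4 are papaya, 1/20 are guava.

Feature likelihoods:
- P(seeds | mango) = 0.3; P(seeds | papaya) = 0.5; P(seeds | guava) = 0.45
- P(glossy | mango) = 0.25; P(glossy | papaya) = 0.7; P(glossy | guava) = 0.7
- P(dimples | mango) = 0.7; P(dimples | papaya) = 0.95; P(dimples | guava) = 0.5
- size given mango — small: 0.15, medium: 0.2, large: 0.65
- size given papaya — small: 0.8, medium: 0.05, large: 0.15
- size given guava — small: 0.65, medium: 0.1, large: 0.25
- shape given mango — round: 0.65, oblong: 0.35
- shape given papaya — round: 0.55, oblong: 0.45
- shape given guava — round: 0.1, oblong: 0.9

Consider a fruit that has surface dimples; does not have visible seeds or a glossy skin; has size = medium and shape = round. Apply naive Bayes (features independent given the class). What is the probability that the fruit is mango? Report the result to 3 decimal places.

0.970

mango: 0.7 × (1−0.3) × (1−0.25) × 0.7 × 0.2 × 0.65 = 0.0334425
papaya: 0.25 × (1−0.5) × (1−0.7) × 0.95 × 0.05 × 0.55 = 0.0009796875
guava: 0.05 × (1−0.45) × (1−0.7) × 0.5 × 0.1 × 0.1 = 0.00004125
P(mango | x) = 0.0334425 / 0.0344634375 ≈ 0.970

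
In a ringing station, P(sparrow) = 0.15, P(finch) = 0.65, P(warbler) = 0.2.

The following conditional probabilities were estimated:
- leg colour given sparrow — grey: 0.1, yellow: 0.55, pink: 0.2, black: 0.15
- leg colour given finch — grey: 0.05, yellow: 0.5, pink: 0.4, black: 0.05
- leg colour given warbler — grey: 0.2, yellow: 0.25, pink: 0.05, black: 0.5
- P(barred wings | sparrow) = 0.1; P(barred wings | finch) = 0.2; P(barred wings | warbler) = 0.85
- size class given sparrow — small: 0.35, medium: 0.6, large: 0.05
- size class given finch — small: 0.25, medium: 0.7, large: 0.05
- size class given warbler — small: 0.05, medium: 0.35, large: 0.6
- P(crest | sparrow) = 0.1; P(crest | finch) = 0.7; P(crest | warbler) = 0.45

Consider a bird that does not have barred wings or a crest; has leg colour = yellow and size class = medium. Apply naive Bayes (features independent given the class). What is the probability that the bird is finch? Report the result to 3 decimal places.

sparrow: 0.15 × 0.55 × (1−0.1) × 0.6 × (1−0.1) = 0.040095
finch: 0.65 × 0.5 × (1−0.2) × 0.7 × (1−0.7) = 0.0546
warbler: 0.2 × 0.25 × (1−0.85) × 0.35 × (1−0.45) = 0.00144375
P(finch | x) = 0.0546 / 0.09613875 ≈ 0.568

0.568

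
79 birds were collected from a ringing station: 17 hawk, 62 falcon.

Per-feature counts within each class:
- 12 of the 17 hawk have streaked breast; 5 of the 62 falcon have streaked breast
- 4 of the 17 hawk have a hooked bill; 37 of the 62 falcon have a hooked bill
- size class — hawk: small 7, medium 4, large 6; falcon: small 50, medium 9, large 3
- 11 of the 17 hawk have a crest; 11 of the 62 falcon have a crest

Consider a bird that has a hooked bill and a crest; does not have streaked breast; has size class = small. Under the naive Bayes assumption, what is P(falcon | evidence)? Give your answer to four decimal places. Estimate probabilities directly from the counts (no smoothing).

0.9395

hawk: (17/79) × (5/17) × (4/17) × (7/17) × (11/17) ≈ 0.00396777
falcon: (62/79) × (57/62) × (37/62) × (50/62) × (11/62) ≈ 0.061608
P(falcon | x) = 0.061608 / 0.06557577 ≈ 0.9395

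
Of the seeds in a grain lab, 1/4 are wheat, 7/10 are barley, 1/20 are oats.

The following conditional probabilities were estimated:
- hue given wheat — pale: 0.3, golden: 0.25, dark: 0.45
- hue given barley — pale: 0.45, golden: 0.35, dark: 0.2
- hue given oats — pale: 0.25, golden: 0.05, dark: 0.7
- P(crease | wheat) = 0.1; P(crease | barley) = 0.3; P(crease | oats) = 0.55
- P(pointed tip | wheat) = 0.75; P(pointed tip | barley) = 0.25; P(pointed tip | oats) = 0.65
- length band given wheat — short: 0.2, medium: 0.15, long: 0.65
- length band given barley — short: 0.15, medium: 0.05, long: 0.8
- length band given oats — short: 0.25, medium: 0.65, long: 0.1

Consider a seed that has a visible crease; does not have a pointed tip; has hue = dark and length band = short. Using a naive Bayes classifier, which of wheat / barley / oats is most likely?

wheat: 0.25 × 0.45 × 0.1 × (1−0.75) × 0.2 = 0.0005625
barley: 0.7 × 0.2 × 0.3 × (1−0.25) × 0.15 = 0.004725
oats: 0.05 × 0.7 × 0.55 × (1−0.65) × 0.25 = 0.001684375
Highest score → barley.

barley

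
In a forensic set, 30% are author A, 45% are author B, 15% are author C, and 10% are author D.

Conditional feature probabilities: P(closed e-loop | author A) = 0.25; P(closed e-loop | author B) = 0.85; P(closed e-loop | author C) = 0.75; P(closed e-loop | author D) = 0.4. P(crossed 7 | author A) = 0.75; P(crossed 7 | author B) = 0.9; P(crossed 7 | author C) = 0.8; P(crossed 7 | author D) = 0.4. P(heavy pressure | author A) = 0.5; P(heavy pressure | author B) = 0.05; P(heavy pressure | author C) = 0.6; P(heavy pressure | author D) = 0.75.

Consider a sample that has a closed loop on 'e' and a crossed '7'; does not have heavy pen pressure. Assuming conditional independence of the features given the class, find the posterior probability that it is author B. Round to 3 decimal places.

author A: 0.3 × 0.25 × 0.75 × (1−0.5) = 0.028125
author B: 0.45 × 0.85 × 0.9 × (1−0.05) = 0.3270375
author C: 0.15 × 0.75 × 0.8 × (1−0.6) = 0.036
author D: 0.1 × 0.4 × 0.4 × (1−0.75) = 0.004
P(author B | x) = 0.3270375 / 0.3951625 ≈ 0.828

0.828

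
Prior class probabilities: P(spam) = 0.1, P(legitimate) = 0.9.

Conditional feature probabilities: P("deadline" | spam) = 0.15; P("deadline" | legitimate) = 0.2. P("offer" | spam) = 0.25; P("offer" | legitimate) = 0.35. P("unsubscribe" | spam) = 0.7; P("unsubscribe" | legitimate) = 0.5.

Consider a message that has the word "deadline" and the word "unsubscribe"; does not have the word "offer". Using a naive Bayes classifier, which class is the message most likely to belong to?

legitimate

spam: 0.1 × 0.15 × (1−0.25) × 0.7 = 0.007875
legitimate: 0.9 × 0.2 × (1−0.35) × 0.5 = 0.0585
Highest score → legitimate.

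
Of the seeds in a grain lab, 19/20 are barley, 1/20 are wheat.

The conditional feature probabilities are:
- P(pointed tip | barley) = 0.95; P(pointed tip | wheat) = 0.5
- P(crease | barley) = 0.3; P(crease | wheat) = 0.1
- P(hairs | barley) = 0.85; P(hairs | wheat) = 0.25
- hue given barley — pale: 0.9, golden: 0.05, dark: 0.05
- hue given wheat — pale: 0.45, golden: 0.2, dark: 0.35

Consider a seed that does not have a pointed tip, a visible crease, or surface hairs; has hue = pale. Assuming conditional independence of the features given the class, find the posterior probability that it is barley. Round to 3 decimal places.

0.372

barley: 0.95 × (1−0.95) × (1−0.3) × (1−0.85) × 0.9 = 0.00448875
wheat: 0.05 × (1−0.5) × (1−0.1) × (1−0.25) × 0.45 = 0.00759375
P(barley | x) = 0.00448875 / 0.0120825 ≈ 0.372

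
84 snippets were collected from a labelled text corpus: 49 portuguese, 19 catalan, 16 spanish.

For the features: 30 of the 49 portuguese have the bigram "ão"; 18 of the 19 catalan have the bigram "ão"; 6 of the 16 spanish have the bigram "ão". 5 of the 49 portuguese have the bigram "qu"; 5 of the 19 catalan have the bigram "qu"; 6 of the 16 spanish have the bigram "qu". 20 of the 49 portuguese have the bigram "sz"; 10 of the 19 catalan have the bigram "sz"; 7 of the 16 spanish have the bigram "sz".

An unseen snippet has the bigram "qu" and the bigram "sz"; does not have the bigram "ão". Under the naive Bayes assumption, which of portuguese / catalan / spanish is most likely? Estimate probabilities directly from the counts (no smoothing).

portuguese: (49/84) × (19/49) × (5/49) × (20/49) ≈ 0.00942068
catalan: (19/84) × (1/19) × (5/19) × (10/19) ≈ 0.00164886
spanish: (16/84) × (10/16) × (6/16) × (7/16) = 0.01953125
Highest score → spanish.

spanish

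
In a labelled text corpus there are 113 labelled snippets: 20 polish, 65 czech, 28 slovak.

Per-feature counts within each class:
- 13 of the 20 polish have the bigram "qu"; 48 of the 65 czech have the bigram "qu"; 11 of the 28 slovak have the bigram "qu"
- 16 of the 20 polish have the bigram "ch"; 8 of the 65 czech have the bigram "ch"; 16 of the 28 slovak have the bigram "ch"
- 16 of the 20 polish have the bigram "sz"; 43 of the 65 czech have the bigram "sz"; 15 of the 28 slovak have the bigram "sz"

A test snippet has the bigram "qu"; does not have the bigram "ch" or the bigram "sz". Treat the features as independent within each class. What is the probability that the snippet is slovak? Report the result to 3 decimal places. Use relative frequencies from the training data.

0.129

polish: (20/113) × (13/20) × (4/20) × (4/20) ≈ 0.00460177
czech: (65/113) × (48/65) × (57/65) × (22/65) ≈ 0.126076
slovak: (28/113) × (11/28) × (12/28) × (13/28) ≈ 0.0193697
P(slovak | x) = 0.0193697 / 0.15004747 ≈ 0.129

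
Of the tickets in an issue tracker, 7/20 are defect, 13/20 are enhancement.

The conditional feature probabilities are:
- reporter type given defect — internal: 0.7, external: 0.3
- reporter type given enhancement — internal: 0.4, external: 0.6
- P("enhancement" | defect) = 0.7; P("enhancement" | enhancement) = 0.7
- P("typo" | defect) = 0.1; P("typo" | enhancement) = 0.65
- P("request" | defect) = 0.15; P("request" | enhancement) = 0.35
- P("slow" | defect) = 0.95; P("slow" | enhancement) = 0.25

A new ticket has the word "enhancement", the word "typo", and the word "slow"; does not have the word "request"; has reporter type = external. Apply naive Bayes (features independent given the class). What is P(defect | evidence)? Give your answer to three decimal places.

0.171

defect: 0.35 × 0.3 × 0.7 × 0.1 × (1−0.15) × 0.95 = 0.005935125
enhancement: 0.65 × 0.6 × 0.7 × 0.65 × (1−0.35) × 0.25 = 0.028835625
P(defect | x) = 0.005935125 / 0.03477075 ≈ 0.171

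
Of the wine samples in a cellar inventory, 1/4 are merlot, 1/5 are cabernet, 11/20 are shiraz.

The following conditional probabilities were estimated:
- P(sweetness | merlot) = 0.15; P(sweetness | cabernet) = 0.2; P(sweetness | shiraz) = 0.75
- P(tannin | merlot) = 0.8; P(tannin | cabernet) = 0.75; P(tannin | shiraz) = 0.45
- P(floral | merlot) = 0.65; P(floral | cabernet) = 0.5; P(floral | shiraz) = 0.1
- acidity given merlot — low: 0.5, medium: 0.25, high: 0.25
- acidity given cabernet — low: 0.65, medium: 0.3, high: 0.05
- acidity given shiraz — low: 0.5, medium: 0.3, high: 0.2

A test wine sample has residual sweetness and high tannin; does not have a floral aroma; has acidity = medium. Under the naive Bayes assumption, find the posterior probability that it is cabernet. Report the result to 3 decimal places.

merlot: 0.25 × 0.15 × 0.8 × (1−0.65) × 0.25 = 0.002625
cabernet: 0.2 × 0.2 × 0.75 × (1−0.5) × 0.3 = 0.0045
shiraz: 0.55 × 0.75 × 0.45 × (1−0.1) × 0.3 = 0.05011875
P(cabernet | x) = 0.0045 / 0.05724375 ≈ 0.079

0.079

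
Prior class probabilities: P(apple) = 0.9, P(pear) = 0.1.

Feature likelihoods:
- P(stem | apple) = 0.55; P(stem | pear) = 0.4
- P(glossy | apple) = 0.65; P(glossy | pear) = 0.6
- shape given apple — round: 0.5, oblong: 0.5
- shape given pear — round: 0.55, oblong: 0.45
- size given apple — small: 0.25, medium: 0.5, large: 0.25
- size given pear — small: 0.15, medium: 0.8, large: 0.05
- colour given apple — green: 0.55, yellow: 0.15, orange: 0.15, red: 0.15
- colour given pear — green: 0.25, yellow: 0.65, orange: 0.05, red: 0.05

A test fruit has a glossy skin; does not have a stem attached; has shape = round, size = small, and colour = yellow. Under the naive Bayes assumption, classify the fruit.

apple

apple: 0.9 × (1−0.55) × 0.65 × 0.5 × 0.25 × 0.15 = 0.0049359375
pear: 0.1 × (1−0.4) × 0.6 × 0.55 × 0.15 × 0.65 = 0.0019305
Highest score → apple.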